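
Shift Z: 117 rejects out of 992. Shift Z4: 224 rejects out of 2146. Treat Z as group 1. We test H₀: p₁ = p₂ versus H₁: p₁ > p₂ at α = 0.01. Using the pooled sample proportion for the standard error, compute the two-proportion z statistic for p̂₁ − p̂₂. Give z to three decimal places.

p̂₁ = 117/992 ≈ 0.11794, p̂₂ = 224/2146 ≈ 0.10438.
Pooled p̂ = (117+224)/(992+2146) = 341/3138 = 0.10867.
SE = √(0.0968592 × 0.00147405) = 0.01195.
z = (0.11794 − 0.10438)/0.01195 = 0.01356/0.01195 = 1.135.
p-value = P(Z > 1.135) ≈ 0.1282. With α = 0.01, fail to reject H₀.

z = 1.135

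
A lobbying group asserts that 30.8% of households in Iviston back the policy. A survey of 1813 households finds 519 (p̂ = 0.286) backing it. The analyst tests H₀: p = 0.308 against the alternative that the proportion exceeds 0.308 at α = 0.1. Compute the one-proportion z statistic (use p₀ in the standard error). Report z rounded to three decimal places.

p̂ = 519/1813 ≈ 0.28627.
Standard error under H₀: √(0.308×0.692/1813) = 0.01084.
z = (0.28627 − 0.308)/0.01084 = -0.02173/0.01084 = -2.005.
p-value = P(Z > -2.005) ≈ 0.9775. With α = 0.1, fail to reject H₀.

z = -2.005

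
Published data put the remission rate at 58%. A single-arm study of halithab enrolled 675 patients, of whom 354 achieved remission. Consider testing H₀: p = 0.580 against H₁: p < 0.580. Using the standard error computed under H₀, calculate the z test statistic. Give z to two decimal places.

p̂ = 354/675 = 0.52444.
Standard error under H₀: √(0.58×0.42/675) = 0.01900.
z = (0.52444 − 0.58)/0.01900 = -0.05556/0.01900 = -2.92.

z = -2.92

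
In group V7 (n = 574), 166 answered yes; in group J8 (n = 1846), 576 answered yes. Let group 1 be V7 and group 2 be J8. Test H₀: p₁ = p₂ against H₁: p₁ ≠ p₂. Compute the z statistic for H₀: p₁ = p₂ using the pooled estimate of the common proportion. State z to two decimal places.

z = -1.04

p̂₁ = 166/574 ≈ 0.2892, p̂₂ = 576/1846 ≈ 0.3120.
Pooled p̂ = (166+576)/(574+1846) = 742/2420 = 0.3066.
SE = √(0.212601 × 0.00228387) = 0.0220.
z = (0.2892 − 0.3120)/0.0220 = -0.0228/0.0220 = -1.04.
Two-sided p-value ≈ 2·Φ(−1.036) = 0.3002.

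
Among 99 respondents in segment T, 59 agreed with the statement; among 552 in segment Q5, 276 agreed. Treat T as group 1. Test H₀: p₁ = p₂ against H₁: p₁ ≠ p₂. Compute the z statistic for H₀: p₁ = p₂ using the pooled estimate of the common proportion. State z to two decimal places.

p̂₁ = 59/99 ≈ 0.5960, p̂₂ = 276/552 ≈ 0.5000.
Pooled p̂ = (59+276)/(99+552) = 335/651 = 0.5146.
SE = √(0.249787 × 0.0119126) = 0.0545.
z = (0.5960 − 0.5000)/0.0545 = 0.0960/0.0545 = 1.76.

z = 1.76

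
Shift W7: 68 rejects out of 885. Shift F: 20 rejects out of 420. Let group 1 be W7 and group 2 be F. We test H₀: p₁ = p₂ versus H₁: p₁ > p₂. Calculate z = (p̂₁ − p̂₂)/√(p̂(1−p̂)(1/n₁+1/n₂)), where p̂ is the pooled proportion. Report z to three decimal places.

z = 1.966

p̂₁ = 68/885 = 0.07684, p̂₂ = 20/420 = 0.04762.
Pooled p̂ = (68+20)/(885+420) = 88/1305 = 0.06743.
SE = √(p̂(1−p̂)(1/n₁+1/n₂)) = √(0.06743·0.93257·0.0035109) = √(0.000220785) = 0.01486.
z = (0.07684 − 0.04762)/0.01486 = 0.02922/0.01486 = 1.966.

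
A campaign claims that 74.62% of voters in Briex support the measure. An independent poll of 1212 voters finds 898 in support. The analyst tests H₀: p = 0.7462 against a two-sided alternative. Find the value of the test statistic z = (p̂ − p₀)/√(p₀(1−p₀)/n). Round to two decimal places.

z = -0.42

p̂ = 898/1212 ≈ 0.7409.
SE = √(p₀(1−p₀)/n) = √(0.18939/1212) = 0.0125.
z = (0.7409 − 0.7462)/0.0125 = -0.0053/0.0125 = -0.42.
p-value = 2·P(Z > 0.422) ≈ 0.6730.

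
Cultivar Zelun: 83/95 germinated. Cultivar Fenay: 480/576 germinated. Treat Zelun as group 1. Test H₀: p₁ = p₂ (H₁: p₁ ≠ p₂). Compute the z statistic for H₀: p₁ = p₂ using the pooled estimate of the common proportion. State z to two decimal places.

z = 0.99

p̂₁ = 83/95 ≈ 0.8737, p̂₂ = 480/576 ≈ 0.8333.
Pooled p̂ = (83+480)/(95+576) = 563/671 = 0.8390.
SE = √(0.135048 × 0.0122624) = 0.0407.
z = (0.8737 − 0.8333)/0.0407 = 0.0404/0.0407 = 0.99.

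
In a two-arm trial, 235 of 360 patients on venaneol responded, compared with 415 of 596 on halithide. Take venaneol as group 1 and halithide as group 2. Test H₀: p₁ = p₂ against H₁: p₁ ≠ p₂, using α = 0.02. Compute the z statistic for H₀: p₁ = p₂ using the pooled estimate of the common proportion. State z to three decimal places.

z = -1.398

p̂₁ = 235/360 ≈ 0.65278, p̂₂ = 415/596 ≈ 0.69631.
Pooled p̂ = (235+415)/(360+596) = 650/956 = 0.67992.
SE = √(p̂(1−p̂)(1/n₁+1/n₂)) = √(0.67992·0.32008·0.00445563) = √(0.000969679) = 0.03114.
z = (0.65278 − 0.69631)/0.03114 = -0.04353/0.03114 = -1.398.
p-value = 2·P(Z > 1.398) ≈ 0.1621; since p > α = 0.02, fail to reject H₀.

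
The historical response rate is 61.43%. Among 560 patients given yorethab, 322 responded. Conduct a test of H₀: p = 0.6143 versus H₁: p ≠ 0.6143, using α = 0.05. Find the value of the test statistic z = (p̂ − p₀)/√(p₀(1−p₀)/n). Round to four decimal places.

p̂ = 322/560 ≈ 0.575000.
Standard error under H₀: √(0.6143×0.3857/560) = 0.020569.
z = (0.575000 − 0.6143)/0.020569 = -0.039300/0.020569 = -1.9106.
p-value = 2·P(Z > 1.911) ≈ 0.0561, so at α = 0.05 we fail to reject H₀.

z = -1.9106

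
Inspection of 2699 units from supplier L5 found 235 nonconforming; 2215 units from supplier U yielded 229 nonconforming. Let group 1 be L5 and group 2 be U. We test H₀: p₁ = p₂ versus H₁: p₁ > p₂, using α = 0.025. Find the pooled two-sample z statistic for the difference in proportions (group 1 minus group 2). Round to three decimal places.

z = -1.946

p̂₁ = 235/2699 = 0.087069, p̂₂ = 229/2215 = 0.103386.
Pooled p̂ = (235+229)/(2699+2215) = 464/4914 = 0.094424.
SE = √(p̂(1−p̂)(1/n₁+1/n₂)) = √(0.094424·0.905576·0.000821975) = √(7.02856e-05) = 0.008384.
z = (0.087069 − 0.103386)/0.008384 = -0.016317/0.008384 = -1.946.
p-value = P(Z > -1.946) ≈ 0.9742, so at α = 0.025 we fail to reject H₀.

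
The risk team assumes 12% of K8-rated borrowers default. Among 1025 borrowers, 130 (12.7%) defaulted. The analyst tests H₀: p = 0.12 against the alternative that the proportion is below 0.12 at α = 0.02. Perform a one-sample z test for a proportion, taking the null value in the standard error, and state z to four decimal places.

z = 0.6728

p̂ = 130/1025 = 0.126829.
Standard error under H₀: √(0.12×0.88/1025) = 0.010150.
z = (0.126829 − 0.12)/0.010150 = 0.006829/0.010150 = 0.6728.
p-value = P(Z < 0.673) ≈ 0.7495; since p > α = 0.02, fail to reject H₀.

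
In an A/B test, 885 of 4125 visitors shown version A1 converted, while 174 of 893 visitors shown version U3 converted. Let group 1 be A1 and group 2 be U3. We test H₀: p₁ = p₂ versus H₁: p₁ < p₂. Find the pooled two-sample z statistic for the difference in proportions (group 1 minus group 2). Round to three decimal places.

p̂₁ = 885/4125 = 0.21455, p̂₂ = 174/893 = 0.19485.
Pooled p̂ = (885+174)/(4125+893) = 1059/5018 = 0.21104.
SE = √(0.166502 × 0.00136225) = 0.01506.
z = (0.21455 − 0.19485)/0.01506 = 0.01970/0.01506 = 1.308.
p-value = P(Z < 1.308) ≈ 0.9045.

z = 1.308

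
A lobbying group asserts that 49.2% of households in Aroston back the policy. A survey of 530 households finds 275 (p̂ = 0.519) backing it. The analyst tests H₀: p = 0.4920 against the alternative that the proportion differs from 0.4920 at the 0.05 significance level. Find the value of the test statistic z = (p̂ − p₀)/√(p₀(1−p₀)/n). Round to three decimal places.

p̂ = 275/530 = 0.51887.
Standard error under H₀: √(0.492×0.508/530) = 0.02172.
z = (0.51887 − 0.492)/0.02172 = 0.02687/0.02172 = 1.237.
p-value = 2·P(Z > 1.237) ≈ 0.2160. With α = 0.05, fail to reject H₀.

z = 1.237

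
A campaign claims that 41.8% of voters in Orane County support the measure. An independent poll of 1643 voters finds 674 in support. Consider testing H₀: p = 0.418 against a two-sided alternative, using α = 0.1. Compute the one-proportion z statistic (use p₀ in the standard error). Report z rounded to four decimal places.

z = -0.6389

p̂ = 674/1643 = 0.4102252.
Standard error under H₀: √(0.418×0.582/1643) = 0.0121683.
z = (0.4102252 − 0.418)/0.0121683 = -0.0077748/0.0121683 = -0.6389.
Two-sided p-value ≈ 2·Φ(−0.639) = 0.5229. With α = 0.1, fail to reject H₀.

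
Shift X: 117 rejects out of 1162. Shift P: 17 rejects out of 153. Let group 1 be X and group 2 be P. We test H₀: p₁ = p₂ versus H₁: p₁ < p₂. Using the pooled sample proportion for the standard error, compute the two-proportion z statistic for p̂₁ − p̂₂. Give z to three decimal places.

z = -0.401

p̂₁ = 117/1162 ≈ 0.100688, p̂₂ = 17/153 ≈ 0.111111.
Pooled p̂ = (117+17)/(1162+153) = 134/1315 = 0.101901.
SE = √(p̂(1−p̂)(1/n₁+1/n₂)) = √(0.101901·0.898099·0.00739653) = √(0.000676911) = 0.026018.
z = (0.100688 − 0.111111)/0.026018 = -0.010423/0.026018 = -0.401.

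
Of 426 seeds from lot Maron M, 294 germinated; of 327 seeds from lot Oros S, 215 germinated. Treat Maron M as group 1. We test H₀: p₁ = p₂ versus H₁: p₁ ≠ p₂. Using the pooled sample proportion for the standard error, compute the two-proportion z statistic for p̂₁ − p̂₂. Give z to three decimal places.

z = 0.949

p̂₁ = 294/426 ≈ 0.69014, p̂₂ = 215/327 ≈ 0.65749.
Pooled p̂ = (294+215)/(426+327) = 509/753 = 0.67596.
SE = √(0.219037 × 0.00540552) = 0.03441.
z = (0.69014 − 0.65749)/0.03441 = 0.03265/0.03441 = 0.949.
p-value = 2·P(Z > 0.949) ≈ 0.3427.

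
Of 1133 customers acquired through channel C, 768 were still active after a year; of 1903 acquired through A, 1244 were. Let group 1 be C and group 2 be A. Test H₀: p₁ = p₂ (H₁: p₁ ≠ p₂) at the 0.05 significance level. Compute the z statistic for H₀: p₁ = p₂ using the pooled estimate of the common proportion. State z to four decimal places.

z = 1.3608

p̂₁ = 768/1133 = 0.6778464, p̂₂ = 1244/1903 = 0.6537047.
Pooled p̂ = (768+1244)/(1133+1903) = 2012/3036 = 0.6627141.
SE = √(p̂(1−p̂)(1/n₁+1/n₂)) = √(0.6627141·0.3372859·0.0014081) = √(0.000314744) = 0.0177410.
z = (0.6778464 − 0.6537047)/0.0177410 = 0.0241417/0.0177410 = 1.3608.
Two-sided p-value ≈ 2·Φ(−1.361) = 0.1736, so at α = 0.05 we fail to reject H₀.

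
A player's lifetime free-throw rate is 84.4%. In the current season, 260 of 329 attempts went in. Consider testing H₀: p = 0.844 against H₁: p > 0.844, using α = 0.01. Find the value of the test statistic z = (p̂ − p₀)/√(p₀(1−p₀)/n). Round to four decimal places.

z = -2.6857

p̂ = 260/329 ≈ 0.7902736.
SE = √(p₀(1−p₀)/n) = √(0.13166/329) = 0.0200049.
z = (0.7902736 − 0.844)/0.0200049 = -0.0537264/0.0200049 = -2.6857.
p-value = P(Z > -2.686) ≈ 0.9964; since p > α = 0.01, fail to reject H₀.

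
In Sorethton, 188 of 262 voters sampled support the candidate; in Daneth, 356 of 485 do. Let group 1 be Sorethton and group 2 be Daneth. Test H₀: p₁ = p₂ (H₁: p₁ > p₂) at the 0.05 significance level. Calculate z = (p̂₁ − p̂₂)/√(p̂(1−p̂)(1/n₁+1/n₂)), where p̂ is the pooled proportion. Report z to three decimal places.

p̂₁ = 188/262 = 0.71756, p̂₂ = 356/485 = 0.73402.
Pooled p̂ = (188+356)/(262+485) = 544/747 = 0.72825.
SE = √(0.197904 × 0.00587865) = 0.03411.
z = (0.71756 − 0.73402)/0.03411 = -0.01646/0.03411 = -0.483.
p-value = P(Z > -0.483) ≈ 0.6853, so at α = 0.05 we fail to reject H₀.

z = -0.483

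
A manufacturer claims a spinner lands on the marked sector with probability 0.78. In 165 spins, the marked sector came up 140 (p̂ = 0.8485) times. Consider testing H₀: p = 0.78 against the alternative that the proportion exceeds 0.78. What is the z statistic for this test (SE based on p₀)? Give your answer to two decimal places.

z = 2.12

p̂ = 140/165 = 0.84848.
Standard error under H₀: √(0.78×0.22/165) = 0.03225.
z = (0.84848 − 0.78)/0.03225 = 0.06848/0.03225 = 2.12.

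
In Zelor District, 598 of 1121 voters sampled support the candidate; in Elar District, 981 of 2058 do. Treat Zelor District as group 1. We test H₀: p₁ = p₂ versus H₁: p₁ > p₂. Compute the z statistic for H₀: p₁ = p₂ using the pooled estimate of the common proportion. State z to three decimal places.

p̂₁ = 598/1121 = 0.53345, p̂₂ = 981/2058 = 0.47668.
Pooled p̂ = (598+981)/(1121+2058) = 1579/3179 = 0.49670.
SE = √(0.249989 × 0.00137797) = 0.01856.
z = (0.53345 − 0.47668)/0.01856 = 0.05677/0.01856 = 3.059.
p-value = P(Z > 3.059) ≈ 0.0011.

z = 3.059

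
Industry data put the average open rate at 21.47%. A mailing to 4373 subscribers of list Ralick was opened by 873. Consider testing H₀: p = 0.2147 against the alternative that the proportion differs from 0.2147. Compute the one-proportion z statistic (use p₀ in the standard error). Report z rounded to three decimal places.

z = -2.426

p̂ = 873/4373 = 0.199634.
Under H₀, SE = √(0.2147·0.7853/4373) = √(3.85557e-05) = 0.006209.
z = (0.199634 − 0.2147)/0.006209 = -0.015066/0.006209 = -2.426.
p-value = 2·P(Z > 2.426) ≈ 0.0153.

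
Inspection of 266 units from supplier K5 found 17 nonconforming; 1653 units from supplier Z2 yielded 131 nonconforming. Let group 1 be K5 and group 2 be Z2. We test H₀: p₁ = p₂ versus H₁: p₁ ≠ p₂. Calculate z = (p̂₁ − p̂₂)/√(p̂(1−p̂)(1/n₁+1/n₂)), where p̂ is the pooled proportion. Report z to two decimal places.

p̂₁ = 17/266 = 0.0639, p̂₂ = 131/1653 = 0.0792.
Pooled p̂ = (17+131)/(266+1653) = 148/1919 = 0.0771.
SE = √(0.0711755 × 0.00436436) = 0.0176.
z = (0.0639 − 0.0792)/0.0176 = -0.0153/0.0176 = -0.87.
p-value = 2·P(Z > 0.870) ≈ 0.3841.

z = -0.87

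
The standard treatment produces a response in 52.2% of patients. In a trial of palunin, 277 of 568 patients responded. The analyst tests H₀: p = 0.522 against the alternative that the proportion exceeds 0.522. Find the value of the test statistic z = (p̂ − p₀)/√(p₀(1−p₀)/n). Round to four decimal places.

z = -1.6377

p̂ = 277/568 = 0.487676.
Under H₀, SE = √(0.522·0.478/568) = √(0.000439289) = 0.020959.
z = (0.487676 − 0.522)/0.020959 = -0.034324/0.020959 = -1.6377.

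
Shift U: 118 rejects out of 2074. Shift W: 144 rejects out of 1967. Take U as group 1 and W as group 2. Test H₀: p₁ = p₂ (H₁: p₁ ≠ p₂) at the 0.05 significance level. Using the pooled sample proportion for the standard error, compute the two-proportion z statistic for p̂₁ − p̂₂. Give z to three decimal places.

p̂₁ = 118/2074 ≈ 0.056895, p̂₂ = 144/1967 ≈ 0.073208.
Pooled p̂ = (118+144)/(2074+1967) = 262/4041 = 0.064835.
SE = √(0.0606318 × 0.000990548) = 0.007750.
z = (0.056895 − 0.073208)/0.007750 = -0.016313/0.007750 = -2.105.
p-value = 2·P(Z > 2.105) ≈ 0.0353; since p < α = 0.05, reject H₀.

z = -2.105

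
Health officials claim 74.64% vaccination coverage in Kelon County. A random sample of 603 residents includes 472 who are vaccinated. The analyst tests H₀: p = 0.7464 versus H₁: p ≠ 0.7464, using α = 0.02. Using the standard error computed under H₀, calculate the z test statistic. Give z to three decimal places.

p̂ = 472/603 = 0.782753.
SE = √(p₀(1−p₀)/n) = √(0.18929/603) = 0.017717.
z = (0.782753 − 0.7464)/0.017717 = 0.036353/0.017717 = 2.052.
Two-sided p-value ≈ 2·Φ(−2.052) = 0.0402. With α = 0.02, fail to reject H₀.

z = 2.052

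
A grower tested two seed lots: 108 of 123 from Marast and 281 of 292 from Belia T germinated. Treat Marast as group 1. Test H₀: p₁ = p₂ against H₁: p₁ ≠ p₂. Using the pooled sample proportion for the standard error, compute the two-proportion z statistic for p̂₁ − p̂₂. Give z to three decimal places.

z = -3.235

p̂₁ = 108/123 = 0.87805, p̂₂ = 281/292 = 0.96233.
Pooled p̂ = (108+281)/(123+292) = 389/415 = 0.93735.
SE = √(p̂(1−p̂)(1/n₁+1/n₂)) = √(0.93735·0.06265·0.0115547) = √(0.000678558) = 0.02605.
z = (0.87805 − 0.96233)/0.02605 = -0.08428/0.02605 = -3.235.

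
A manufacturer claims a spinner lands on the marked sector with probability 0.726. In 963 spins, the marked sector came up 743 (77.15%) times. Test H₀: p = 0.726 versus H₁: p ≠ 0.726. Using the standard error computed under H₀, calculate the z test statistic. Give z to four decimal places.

p̂ = 743/963 = 0.771547.
Standard error under H₀: √(0.726×0.274/963) = 0.014372.
z = (0.771547 − 0.726)/0.014372 = 0.045547/0.014372 = 3.1691.

z = 3.1691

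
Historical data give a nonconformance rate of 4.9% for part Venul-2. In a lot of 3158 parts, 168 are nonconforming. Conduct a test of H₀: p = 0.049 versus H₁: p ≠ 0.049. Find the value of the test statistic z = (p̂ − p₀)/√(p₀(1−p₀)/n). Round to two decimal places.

p̂ = 168/3158 = 0.05320.
SE = √(p₀(1−p₀)/n) = √(0.046599/3158) = 0.00384.
z = (0.05320 − 0.049)/0.00384 = 0.00420/0.00384 = 1.09.
p-value = 2·P(Z > 1.093) ≈ 0.2744.

z = 1.09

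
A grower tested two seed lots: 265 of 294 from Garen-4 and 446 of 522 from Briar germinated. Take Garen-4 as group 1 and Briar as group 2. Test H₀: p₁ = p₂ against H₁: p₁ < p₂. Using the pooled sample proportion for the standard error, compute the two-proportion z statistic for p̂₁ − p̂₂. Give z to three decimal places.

z = 1.923

p̂₁ = 265/294 ≈ 0.90136, p̂₂ = 446/522 ≈ 0.85441.
Pooled p̂ = (265+446)/(294+522) = 711/816 = 0.87132.
SE = √(0.112119 × 0.00531707) = 0.02442.
z = (0.90136 − 0.85441)/0.02442 = 0.04695/0.02442 = 1.923.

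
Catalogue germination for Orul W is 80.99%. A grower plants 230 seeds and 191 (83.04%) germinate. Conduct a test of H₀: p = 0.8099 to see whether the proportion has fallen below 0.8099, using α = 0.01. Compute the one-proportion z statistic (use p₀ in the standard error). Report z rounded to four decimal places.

z = 0.7937

p̂ = 191/230 ≈ 0.830435.
Under H₀, SE = √(0.8099·0.1901/230) = √(0.0006694) = 0.025873.
z = (0.830435 − 0.8099)/0.025873 = 0.020535/0.025873 = 0.7937.
p-value = P(Z < 0.794) ≈ 0.7863, so at α = 0.01 we fail to reject H₀.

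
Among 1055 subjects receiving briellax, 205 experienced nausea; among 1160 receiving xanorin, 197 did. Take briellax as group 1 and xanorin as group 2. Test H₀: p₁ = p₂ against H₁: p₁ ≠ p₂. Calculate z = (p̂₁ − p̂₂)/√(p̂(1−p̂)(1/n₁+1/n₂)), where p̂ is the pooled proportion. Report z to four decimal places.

z = 1.4933

p̂₁ = 205/1055 = 0.194313, p̂₂ = 197/1160 = 0.169828.
Pooled p̂ = (205+197)/(1055+1160) = 402/2215 = 0.181490.
SE = √(0.148551 × 0.00180994) = 0.016397.
z = (0.194313 − 0.169828)/0.016397 = 0.024485/0.016397 = 1.4933.
p-value = 2·P(Z > 1.493) ≈ 0.1354.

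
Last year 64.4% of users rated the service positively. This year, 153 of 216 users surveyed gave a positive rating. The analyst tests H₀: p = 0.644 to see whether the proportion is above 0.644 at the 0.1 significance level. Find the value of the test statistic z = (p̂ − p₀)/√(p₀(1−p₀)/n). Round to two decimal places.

p̂ = 153/216 = 0.7083.
Standard error under H₀: √(0.644×0.356/216) = 0.0326.
z = (0.7083 − 0.644)/0.0326 = 0.0643/0.0326 = 1.97.
p-value = P(Z > 1.975) ≈ 0.0242, so at α = 0.1 we reject H₀.

z = 1.97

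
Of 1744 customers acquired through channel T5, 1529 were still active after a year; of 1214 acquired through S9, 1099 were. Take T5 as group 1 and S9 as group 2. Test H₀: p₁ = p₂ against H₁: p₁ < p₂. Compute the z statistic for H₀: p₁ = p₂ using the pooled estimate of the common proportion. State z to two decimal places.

z = -2.43

p̂₁ = 1529/1744 ≈ 0.87672, p̂₂ = 1099/1214 ≈ 0.90527.
Pooled p̂ = (1529+1099)/(1744+1214) = 2628/2958 = 0.88844.
SE = √(0.0991158 × 0.00139712) = 0.01177.
z = (0.87672 − 0.90527)/0.01177 = -0.02855/0.01177 = -2.43.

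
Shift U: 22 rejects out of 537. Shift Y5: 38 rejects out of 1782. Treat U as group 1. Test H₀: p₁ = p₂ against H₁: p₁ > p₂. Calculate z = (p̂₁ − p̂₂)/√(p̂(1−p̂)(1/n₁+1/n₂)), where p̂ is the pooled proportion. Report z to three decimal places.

p̂₁ = 22/537 ≈ 0.040968, p̂₂ = 38/1782 ≈ 0.021324.
Pooled p̂ = (22+38)/(537+1782) = 60/2319 = 0.025873.
SE = √(0.0252038 × 0.00242336) = 0.007815.
z = (0.040968 − 0.021324)/0.007815 = 0.019644/0.007815 = 2.514.
p-value = P(Z > 2.514) ≈ 0.0060.

z = 2.514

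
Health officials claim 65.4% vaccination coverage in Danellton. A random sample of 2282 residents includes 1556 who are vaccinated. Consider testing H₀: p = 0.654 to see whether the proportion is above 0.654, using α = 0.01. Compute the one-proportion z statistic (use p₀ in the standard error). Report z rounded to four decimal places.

z = 2.7976

p̂ = 1556/2282 = 0.6818580.
Standard error under H₀: √(0.654×0.346/2282) = 0.0099579.
z = (0.6818580 − 0.654)/0.0099579 = 0.0278580/0.0099579 = 2.7976.
p-value = P(Z > 2.798) ≈ 0.0026. With α = 0.01, reject H₀.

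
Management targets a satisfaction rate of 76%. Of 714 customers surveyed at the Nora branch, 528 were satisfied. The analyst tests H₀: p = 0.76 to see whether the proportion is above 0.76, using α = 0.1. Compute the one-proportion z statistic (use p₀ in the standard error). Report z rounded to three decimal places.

p̂ = 528/714 = 0.73950.
Under H₀, SE = √(0.76·0.24/714) = √(0.000255462) = 0.01598.
z = (0.73950 − 0.76)/0.01598 = -0.02050/0.01598 = -1.283.
p-value = P(Z > -1.283) ≈ 0.9002; since p > α = 0.1, fail to reject H₀.

z = -1.283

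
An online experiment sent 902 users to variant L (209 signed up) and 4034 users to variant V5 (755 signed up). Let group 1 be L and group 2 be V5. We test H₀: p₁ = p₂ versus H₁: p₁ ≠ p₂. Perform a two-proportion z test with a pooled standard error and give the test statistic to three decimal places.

p̂₁ = 209/902 = 0.23171, p̂₂ = 755/4034 = 0.18716.
Pooled p̂ = (209+755)/(902+4034) = 964/4936 = 0.19530.
SE = √(p̂(1−p̂)(1/n₁+1/n₂)) = √(0.19530·0.80470·0.00135654) = √(0.000213191) = 0.01460.
z = (0.23171 − 0.18716)/0.01460 = 0.04455/0.01460 = 3.051.

z = 3.051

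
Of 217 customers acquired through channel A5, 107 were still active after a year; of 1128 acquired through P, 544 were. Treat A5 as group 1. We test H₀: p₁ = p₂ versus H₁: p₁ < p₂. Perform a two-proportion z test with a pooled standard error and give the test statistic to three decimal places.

z = 0.292

p̂₁ = 107/217 = 0.49309, p̂₂ = 544/1128 = 0.48227.
Pooled p̂ = (107+544)/(217+1128) = 651/1345 = 0.48401.
SE = √(0.249744 × 0.00549482) = 0.03704.
z = (0.49309 − 0.48227)/0.03704 = 0.01082/0.03704 = 0.292.
p-value = P(Z < 0.292) ≈ 0.6149.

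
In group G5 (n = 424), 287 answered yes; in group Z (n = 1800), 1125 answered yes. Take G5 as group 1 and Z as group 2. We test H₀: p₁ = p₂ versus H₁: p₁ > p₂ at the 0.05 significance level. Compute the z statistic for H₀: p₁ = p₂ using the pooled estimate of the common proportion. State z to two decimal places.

p̂₁ = 287/424 ≈ 0.6769, p̂₂ = 1125/1800 ≈ 0.6250.
Pooled p̂ = (287+1125)/(424+1800) = 1412/2224 = 0.6349.
SE = √(0.231804 × 0.00291405) = 0.0260.
z = (0.6769 − 0.6250)/0.0260 = 0.0519/0.0260 = 2.00.
p-value = P(Z > 1.996) ≈ 0.0229. With α = 0.05, reject H₀.

z = 2.00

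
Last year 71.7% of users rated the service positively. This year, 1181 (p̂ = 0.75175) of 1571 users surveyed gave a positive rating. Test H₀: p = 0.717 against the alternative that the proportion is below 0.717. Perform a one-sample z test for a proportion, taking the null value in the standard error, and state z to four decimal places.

p̂ = 1181/1571 = 0.7517505.
SE = √(p₀(1−p₀)/n) = √(0.20291/1571) = 0.0113649.
z = (0.7517505 − 0.717)/0.0113649 = 0.0347505/0.0113649 = 3.0577.

z = 3.0577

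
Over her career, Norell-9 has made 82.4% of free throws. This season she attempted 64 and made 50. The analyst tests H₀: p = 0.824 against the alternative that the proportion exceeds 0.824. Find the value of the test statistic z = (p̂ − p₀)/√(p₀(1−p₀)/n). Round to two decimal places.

z = -0.90

p̂ = 50/64 = 0.7812.
Under H₀, SE = √(0.824·0.176/64) = √(0.002266) = 0.0476.
z = (0.7812 − 0.824)/0.0476 = -0.0428/0.0476 = -0.90.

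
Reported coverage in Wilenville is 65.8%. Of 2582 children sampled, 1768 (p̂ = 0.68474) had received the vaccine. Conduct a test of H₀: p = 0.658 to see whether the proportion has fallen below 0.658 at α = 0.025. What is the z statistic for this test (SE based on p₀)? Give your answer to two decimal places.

p̂ = 1768/2582 = 0.68474.
Under H₀, SE = √(0.658·0.342/2582) = √(8.71557e-05) = 0.00934.
z = (0.68474 − 0.658)/0.00934 = 0.02674/0.00934 = 2.86.
p-value = P(Z < 2.864) ≈ 0.9979, so at α = 0.025 we fail to reject H₀.

z = 2.86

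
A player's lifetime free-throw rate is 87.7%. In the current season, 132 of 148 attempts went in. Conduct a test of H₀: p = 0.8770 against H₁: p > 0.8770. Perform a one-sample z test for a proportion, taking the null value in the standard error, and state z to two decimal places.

p̂ = 132/148 ≈ 0.8919.
Under H₀, SE = √(0.877·0.123/148) = √(0.000728858) = 0.0270.
z = (0.8919 − 0.877)/0.0270 = 0.0149/0.0270 = 0.55.
p-value = P(Z > 0.552) ≈ 0.2906.

z = 0.55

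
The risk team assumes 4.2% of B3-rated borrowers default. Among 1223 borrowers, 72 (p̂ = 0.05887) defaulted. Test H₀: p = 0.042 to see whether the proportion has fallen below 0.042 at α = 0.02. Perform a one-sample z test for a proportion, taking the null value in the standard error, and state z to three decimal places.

z = 2.941

p̂ = 72/1223 ≈ 0.058872.
SE = √(p₀(1−p₀)/n) = √(0.040236/1223) = 0.005736.
z = (0.058872 − 0.042)/0.005736 = 0.016872/0.005736 = 2.941.
p-value = P(Z < 2.941) ≈ 0.9984; since p > α = 0.02, fail to reject H₀.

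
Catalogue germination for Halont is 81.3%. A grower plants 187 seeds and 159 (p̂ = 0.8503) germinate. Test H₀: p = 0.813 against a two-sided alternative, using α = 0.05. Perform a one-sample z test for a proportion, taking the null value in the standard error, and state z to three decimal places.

p̂ = 159/187 ≈ 0.85027.
SE = √(p₀(1−p₀)/n) = √(0.15203/187) = 0.02851.
z = (0.85027 − 0.813)/0.02851 = 0.03727/0.02851 = 1.307.
Two-sided p-value ≈ 2·Φ(−1.307) = 0.1912. With α = 0.05, fail to reject H₀.

z = 1.307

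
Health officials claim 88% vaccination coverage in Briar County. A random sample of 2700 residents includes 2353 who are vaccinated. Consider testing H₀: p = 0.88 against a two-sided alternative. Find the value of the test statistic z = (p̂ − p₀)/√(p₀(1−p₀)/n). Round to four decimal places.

p̂ = 2353/2700 = 0.8714815.
Under H₀, SE = √(0.88·0.12/2700) = √(3.91111e-05) = 0.0062539.
z = (0.8714815 − 0.88)/0.0062539 = -0.0085185/0.0062539 = -1.3621.
Two-sided p-value ≈ 2·Φ(−1.362) = 0.1732.

z = -1.3621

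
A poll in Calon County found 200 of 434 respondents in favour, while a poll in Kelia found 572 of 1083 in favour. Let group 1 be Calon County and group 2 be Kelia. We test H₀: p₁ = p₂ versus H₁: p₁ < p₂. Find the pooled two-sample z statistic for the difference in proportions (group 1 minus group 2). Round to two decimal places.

z = -2.37

p̂₁ = 200/434 ≈ 0.4608, p̂₂ = 572/1083 ≈ 0.5282.
Pooled p̂ = (200+572)/(434+1083) = 772/1517 = 0.5089.
SE = √(0.249921 × 0.00322751) = 0.0284.
z = (0.4608 − 0.5282)/0.0284 = -0.0674/0.0284 = -2.37.
p-value = P(Z < -2.371) ≈ 0.0089.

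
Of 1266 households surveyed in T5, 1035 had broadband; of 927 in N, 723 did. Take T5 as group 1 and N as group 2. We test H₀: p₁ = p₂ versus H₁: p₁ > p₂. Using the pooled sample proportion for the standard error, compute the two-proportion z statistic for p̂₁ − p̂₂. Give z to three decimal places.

z = 2.181

p̂₁ = 1035/1266 = 0.81754, p̂₂ = 723/927 = 0.77994.
Pooled p̂ = (1035+723)/(1266+927) = 1758/2193 = 0.80164.
SE = √(p̂(1−p̂)(1/n₁+1/n₂)) = √(0.80164·0.19836·0.00186864) = √(0.000297137) = 0.01724.
z = (0.81754 − 0.77994)/0.01724 = 0.03760/0.01724 = 2.181.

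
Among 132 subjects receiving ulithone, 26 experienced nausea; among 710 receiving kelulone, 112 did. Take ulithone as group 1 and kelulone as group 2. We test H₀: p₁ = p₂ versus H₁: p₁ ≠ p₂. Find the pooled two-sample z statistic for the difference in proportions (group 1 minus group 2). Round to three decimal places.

z = 1.118

p̂₁ = 26/132 = 0.19697, p̂₂ = 112/710 = 0.15775.
Pooled p̂ = (26+112)/(132+710) = 138/842 = 0.16390.
SE = √(0.137034 × 0.00898421) = 0.03509.
z = (0.19697 − 0.15775)/0.03509 = 0.03922/0.03509 = 1.118.
Two-sided p-value ≈ 2·Φ(−1.118) = 0.2636.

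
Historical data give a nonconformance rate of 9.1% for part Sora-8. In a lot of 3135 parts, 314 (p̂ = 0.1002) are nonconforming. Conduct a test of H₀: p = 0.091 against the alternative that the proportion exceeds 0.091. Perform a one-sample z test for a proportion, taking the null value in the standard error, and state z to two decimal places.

p̂ = 314/3135 ≈ 0.10016.
SE = √(p₀(1−p₀)/n) = √(0.082719/3135) = 0.00514.
z = (0.10016 − 0.091)/0.00514 = 0.00916/0.00514 = 1.78.

z = 1.78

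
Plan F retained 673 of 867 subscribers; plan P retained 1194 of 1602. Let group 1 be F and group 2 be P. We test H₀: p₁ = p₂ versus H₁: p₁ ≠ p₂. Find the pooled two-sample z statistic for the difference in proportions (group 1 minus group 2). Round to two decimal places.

p̂₁ = 673/867 ≈ 0.7762, p̂₂ = 1194/1602 ≈ 0.7453.
Pooled p̂ = (673+1194)/(867+1602) = 1867/2469 = 0.7562.
SE = √(p̂(1−p̂)(1/n₁+1/n₂)) = √(0.7562·0.2438·0.00177762) = √(0.000327747) = 0.0181.
z = (0.7762 − 0.7453)/0.0181 = 0.0309/0.0181 = 1.71.

z = 1.71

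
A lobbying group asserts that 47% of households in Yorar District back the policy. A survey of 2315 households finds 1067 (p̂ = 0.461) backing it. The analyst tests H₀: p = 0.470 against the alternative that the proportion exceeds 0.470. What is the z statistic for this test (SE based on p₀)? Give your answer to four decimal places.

z = -0.8766

p̂ = 1067/2315 ≈ 0.460907.
SE = √(p₀(1−p₀)/n) = √(0.2491/2315) = 0.010373.
z = (0.460907 − 0.47)/0.010373 = -0.009093/0.010373 = -0.8766.
p-value = P(Z > -0.877) ≈ 0.8096.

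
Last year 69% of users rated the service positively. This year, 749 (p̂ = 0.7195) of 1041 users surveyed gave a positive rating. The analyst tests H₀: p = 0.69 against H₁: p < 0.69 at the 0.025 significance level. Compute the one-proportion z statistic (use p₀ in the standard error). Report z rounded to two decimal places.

p̂ = 749/1041 ≈ 0.7195.
Standard error under H₀: √(0.69×0.31/1041) = 0.0143.
z = (0.7195 − 0.69)/0.0143 = 0.0295/0.0143 = 2.06.
p-value = P(Z < 2.058) ≈ 0.9802. With α = 0.025, fail to reject H₀.

z = 2.06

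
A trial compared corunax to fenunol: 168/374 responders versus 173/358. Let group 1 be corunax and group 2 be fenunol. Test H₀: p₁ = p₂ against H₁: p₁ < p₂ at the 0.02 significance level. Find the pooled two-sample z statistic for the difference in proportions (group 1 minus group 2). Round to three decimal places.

z = -0.923

p̂₁ = 168/374 ≈ 0.44920, p̂₂ = 173/358 ≈ 0.48324.
Pooled p̂ = (168+173)/(374+358) = 341/732 = 0.46585.
SE = √(p̂(1−p̂)(1/n₁+1/n₂)) = √(0.46585·0.53415·0.00546709) = √(0.0013604) = 0.03688.
z = (0.44920 − 0.48324)/0.03688 = -0.03404/0.03688 = -0.923.
p-value = P(Z < -0.923) ≈ 0.1780; since p > α = 0.02, fail to reject H₀.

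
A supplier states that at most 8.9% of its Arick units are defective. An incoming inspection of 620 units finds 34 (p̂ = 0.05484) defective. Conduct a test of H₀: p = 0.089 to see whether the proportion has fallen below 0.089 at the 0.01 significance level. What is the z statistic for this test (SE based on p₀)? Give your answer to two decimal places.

p̂ = 34/620 ≈ 0.05484.
Standard error under H₀: √(0.089×0.911/620) = 0.01144.
z = (0.05484 − 0.089)/0.01144 = -0.03416/0.01144 = -2.99.
p-value = P(Z < -2.987) ≈ 0.0014, so at α = 0.01 we reject H₀.

z = -2.99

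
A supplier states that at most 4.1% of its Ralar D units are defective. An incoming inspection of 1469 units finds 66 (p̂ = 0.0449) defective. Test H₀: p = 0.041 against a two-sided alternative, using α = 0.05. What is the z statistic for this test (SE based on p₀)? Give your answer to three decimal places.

z = 0.759

p̂ = 66/1469 ≈ 0.044929.
Standard error under H₀: √(0.041×0.959/1469) = 0.005174.
z = (0.044929 − 0.041)/0.005174 = 0.003929/0.005174 = 0.759.
Two-sided p-value ≈ 2·Φ(−0.759) = 0.4476, so at α = 0.05 we fail to reject H₀.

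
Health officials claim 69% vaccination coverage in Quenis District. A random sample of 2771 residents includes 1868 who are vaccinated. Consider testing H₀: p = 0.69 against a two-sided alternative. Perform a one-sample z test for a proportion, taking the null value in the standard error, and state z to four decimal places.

p̂ = 1868/2771 ≈ 0.674125.
SE = √(p₀(1−p₀)/n) = √(0.2139/2771) = 0.008786.
z = (0.674125 − 0.69)/0.008786 = -0.015875/0.008786 = -1.8069.
Two-sided p-value ≈ 2·Φ(−1.807) = 0.0708.

z = -1.8069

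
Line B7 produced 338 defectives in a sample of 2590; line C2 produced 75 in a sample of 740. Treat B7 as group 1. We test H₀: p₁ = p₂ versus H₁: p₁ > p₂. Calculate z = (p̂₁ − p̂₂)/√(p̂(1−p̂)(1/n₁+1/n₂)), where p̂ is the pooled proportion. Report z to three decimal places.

z = 2.122

p̂₁ = 338/2590 ≈ 0.13050, p̂₂ = 75/740 ≈ 0.10135.
Pooled p̂ = (338+75)/(2590+740) = 413/3330 = 0.12402.
SE = √(0.108642 × 0.00173745) = 0.01374.
z = (0.13050 − 0.10135)/0.01374 = 0.02915/0.01374 = 2.122.
p-value = P(Z > 2.122) ≈ 0.0169.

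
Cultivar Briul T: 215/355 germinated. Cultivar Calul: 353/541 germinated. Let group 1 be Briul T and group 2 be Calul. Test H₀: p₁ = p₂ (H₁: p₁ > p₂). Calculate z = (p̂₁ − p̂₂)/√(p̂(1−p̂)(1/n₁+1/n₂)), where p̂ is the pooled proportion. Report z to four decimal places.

z = -1.4242

p̂₁ = 215/355 = 0.605634, p̂₂ = 353/541 = 0.652495.
Pooled p̂ = (215+353)/(355+541) = 568/896 = 0.633929.
SE = √(p̂(1−p̂)(1/n₁+1/n₂)) = √(0.633929·0.366071·0.00466533) = √(0.00108265) = 0.032904.
z = (0.605634 − 0.652495)/0.032904 = -0.046861/0.032904 = -1.4242.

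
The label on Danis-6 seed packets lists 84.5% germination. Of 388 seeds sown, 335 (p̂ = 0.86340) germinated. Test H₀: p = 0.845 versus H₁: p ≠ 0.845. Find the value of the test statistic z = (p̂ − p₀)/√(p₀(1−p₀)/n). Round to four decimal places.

p̂ = 335/388 ≈ 0.863402.
Standard error under H₀: √(0.845×0.155/388) = 0.018373.
z = (0.863402 − 0.845)/0.018373 = 0.018402/0.018373 = 1.0016.

z = 1.0016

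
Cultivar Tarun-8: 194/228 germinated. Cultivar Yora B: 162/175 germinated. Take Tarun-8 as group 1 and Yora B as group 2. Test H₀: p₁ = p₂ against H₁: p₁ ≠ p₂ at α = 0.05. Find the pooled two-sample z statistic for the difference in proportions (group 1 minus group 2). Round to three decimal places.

p̂₁ = 194/228 ≈ 0.85088, p̂₂ = 162/175 ≈ 0.92571.
Pooled p̂ = (194+162)/(228+175) = 356/403 = 0.88337.
SE = √(0.103024 × 0.0101003) = 0.03226.
z = (0.85088 − 0.92571)/0.03226 = -0.07483/0.03226 = -2.320.
Two-sided p-value ≈ 2·Φ(−2.320) = 0.0203. With α = 0.05, reject H₀.

z = -2.320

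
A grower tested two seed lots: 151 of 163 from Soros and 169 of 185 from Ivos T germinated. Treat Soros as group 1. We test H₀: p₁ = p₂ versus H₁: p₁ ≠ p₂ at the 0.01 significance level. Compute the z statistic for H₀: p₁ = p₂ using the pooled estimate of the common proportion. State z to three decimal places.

p̂₁ = 151/163 ≈ 0.92638, p̂₂ = 169/185 ≈ 0.91351.
Pooled p̂ = (151+169)/(163+185) = 320/348 = 0.91954.
SE = √(p̂(1−p̂)(1/n₁+1/n₂)) = √(0.91954·0.08046·0.0115404) = √(0.000853826) = 0.02922.
z = (0.92638 − 0.91351)/0.02922 = 0.01287/0.02922 = 0.440.
Two-sided p-value ≈ 2·Φ(−0.440) = 0.6597. With α = 0.01, fail to reject H₀.

z = 0.440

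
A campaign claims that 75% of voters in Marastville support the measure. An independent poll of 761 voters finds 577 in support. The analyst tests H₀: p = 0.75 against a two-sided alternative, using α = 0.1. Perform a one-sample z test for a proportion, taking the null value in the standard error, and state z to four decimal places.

p̂ = 577/761 = 0.758213.
SE = √(p₀(1−p₀)/n) = √(0.1875/761) = 0.015697.
z = (0.758213 − 0.75)/0.015697 = 0.008213/0.015697 = 0.5232.
p-value = 2·P(Z > 0.523) ≈ 0.6008, so at α = 0.1 we fail to reject H₀.

z = 0.5232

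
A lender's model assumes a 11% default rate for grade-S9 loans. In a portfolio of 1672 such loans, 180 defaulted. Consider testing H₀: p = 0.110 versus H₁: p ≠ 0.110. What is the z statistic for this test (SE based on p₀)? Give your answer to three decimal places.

p̂ = 180/1672 = 0.10766.
Standard error under H₀: √(0.11×0.89/1672) = 0.00765.
z = (0.10766 − 0.11)/0.00765 = -0.00234/0.00765 = -0.306.
Two-sided p-value ≈ 2·Φ(−0.306) = 0.7593.

z = -0.306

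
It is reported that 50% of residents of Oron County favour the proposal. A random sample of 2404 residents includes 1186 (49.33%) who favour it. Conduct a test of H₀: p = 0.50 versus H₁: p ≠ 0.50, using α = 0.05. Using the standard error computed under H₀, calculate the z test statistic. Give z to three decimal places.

z = -0.653

p̂ = 1186/2404 = 0.49334.
Under H₀, SE = √(0.5·0.5/2404) = √(0.000103993) = 0.01020.
z = (0.49334 − 0.5)/0.01020 = -0.00666/0.01020 = -0.653.
Two-sided p-value ≈ 2·Φ(−0.653) = 0.5140, so at α = 0.05 we fail to reject H₀.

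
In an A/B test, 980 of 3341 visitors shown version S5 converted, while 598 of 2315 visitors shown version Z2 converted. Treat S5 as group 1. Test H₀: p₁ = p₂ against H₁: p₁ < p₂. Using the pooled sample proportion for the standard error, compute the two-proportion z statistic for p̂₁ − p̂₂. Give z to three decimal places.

z = 2.887

p̂₁ = 980/3341 = 0.2933254, p̂₂ = 598/2315 = 0.2583153.
Pooled p̂ = (980+598)/(3341+2315) = 1578/5656 = 0.2789958.
SE = √(0.201157 × 0.000731277) = 0.0121285.
z = (0.2933254 − 0.2583153)/0.0121285 = 0.0350101/0.0121285 = 2.887.
p-value = P(Z < 2.887) ≈ 0.9981.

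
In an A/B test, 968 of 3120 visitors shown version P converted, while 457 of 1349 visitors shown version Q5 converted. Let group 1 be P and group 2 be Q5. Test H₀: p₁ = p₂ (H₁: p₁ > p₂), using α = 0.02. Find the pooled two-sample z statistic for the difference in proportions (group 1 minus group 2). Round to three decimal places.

z = -1.878

p̂₁ = 968/3120 = 0.310256, p̂₂ = 457/1349 = 0.338769.
Pooled p̂ = (968+457)/(3120+1349) = 1425/4469 = 0.318863.
SE = √(0.217189 × 0.0010618) = 0.015186.
z = (0.310256 − 0.338769)/0.015186 = -0.028513/0.015186 = -1.878.
p-value = P(Z > -1.878) ≈ 0.9698, so at α = 0.02 we fail to reject H₀.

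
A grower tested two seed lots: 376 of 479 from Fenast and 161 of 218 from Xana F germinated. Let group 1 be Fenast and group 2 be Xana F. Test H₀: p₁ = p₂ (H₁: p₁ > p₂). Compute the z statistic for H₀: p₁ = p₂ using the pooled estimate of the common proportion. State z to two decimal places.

p̂₁ = 376/479 ≈ 0.7850, p̂₂ = 161/218 ≈ 0.7385.
Pooled p̂ = (376+161)/(479+218) = 537/697 = 0.7704.
SE = √(p̂(1−p̂)(1/n₁+1/n₂)) = √(0.7704·0.2296·0.00667484) = √(0.00118051) = 0.0344.
z = (0.7850 − 0.7385)/0.0344 = 0.0465/0.0344 = 1.35.
p-value = P(Z > 1.352) ≈ 0.0883.

z = 1.35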